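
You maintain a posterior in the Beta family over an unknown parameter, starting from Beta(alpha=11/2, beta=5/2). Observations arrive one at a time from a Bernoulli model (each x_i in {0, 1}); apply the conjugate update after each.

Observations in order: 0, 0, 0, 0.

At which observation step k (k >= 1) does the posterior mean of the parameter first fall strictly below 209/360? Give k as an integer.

obs 1: x=0 → posterior Beta(11/2, 7/2)
obs 2: x=0 → posterior Beta(11/2, 9/2)
obs 3: x=0 → posterior Beta(11/2, 11/2)
obs 4: x=0 → posterior Beta(11/2, 13/2)

k = 2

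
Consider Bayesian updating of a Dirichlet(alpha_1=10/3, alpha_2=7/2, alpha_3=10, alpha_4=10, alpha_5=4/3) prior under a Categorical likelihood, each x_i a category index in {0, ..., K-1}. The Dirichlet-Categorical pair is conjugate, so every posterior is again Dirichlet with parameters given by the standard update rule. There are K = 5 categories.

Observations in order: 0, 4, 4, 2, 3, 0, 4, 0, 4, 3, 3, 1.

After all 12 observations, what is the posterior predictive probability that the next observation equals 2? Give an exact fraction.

obs 1: x=0 → posterior Dirichlet(13/3, 7/2, 10, 10, 4/3)
obs 2: x=4 → posterior Dirichlet(13/3, 7/2, 10, 10, 7/3)
obs 3: x=4 → posterior Dirichlet(13/3, 7/2, 10, 10, 10/3)
obs 4: x=2 → posterior Dirichlet(13/3, 7/2, 11, 10, 10/3)
obs 5: x=3 → posterior Dirichlet(13/3, 7/2, 11, 11, 10/3)
obs 6: x=0 → posterior Dirichlet(16/3, 7/2, 11, 11, 10/3)
obs 7: x=4 → posterior Dirichlet(16/3, 7/2, 11, 11, 13/3)
obs 8: x=0 → posterior Dirichlet(19/3, 7/2, 11, 11, 13/3)
obs 9: x=4 → posterior Dirichlet(19/3, 7/2, 11, 11, 16/3)
obs 10: x=3 → posterior Dirichlet(19/3, 7/2, 11, 12, 16/3)
obs 11: x=3 → posterior Dirichlet(19/3, 7/2, 11, 13, 16/3)
obs 12: x=1 → posterior Dirichlet(19/3, 9/2, 11, 13, 16/3)

66/241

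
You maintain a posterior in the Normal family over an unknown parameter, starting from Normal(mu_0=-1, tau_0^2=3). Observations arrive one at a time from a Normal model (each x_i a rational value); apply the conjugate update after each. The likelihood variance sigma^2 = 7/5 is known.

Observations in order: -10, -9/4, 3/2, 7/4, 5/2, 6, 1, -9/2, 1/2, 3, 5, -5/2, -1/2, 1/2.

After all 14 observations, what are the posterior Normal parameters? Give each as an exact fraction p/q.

obs 1: x=-10 → posterior Normal(-157/22, 21/22)
obs 2: x=-9/4 → posterior Normal(-763/148, 21/37)
obs 3: x=3/2 → posterior Normal(-673/208, 21/52)
obs 4: x=7/4 → posterior Normal(-142/67, 21/67)
obs 5: x=5/2 → posterior Normal(-209/164, 21/82)
obs 6: x=6 → posterior Normal(-29/194, 21/97)
obs 7: x=1 → posterior Normal(1/224, 3/16)
obs 8: x=-9/2 → posterior Normal(-67/127, 21/127)
obs 9: x=1/2 → posterior Normal(-119/284, 21/142)
obs 10: x=3 → posterior Normal(-29/314, 21/157)
obs 11: x=5 → posterior Normal(121/344, 21/172)
obs 12: x=-5/2 → posterior Normal(23/187, 21/187)
obs 13: x=-1/2 → posterior Normal(31/404, 21/202)
obs 14: x=1/2 → posterior Normal(23/217, 3/31)

mu_0=23/217, tau_0^2=3/31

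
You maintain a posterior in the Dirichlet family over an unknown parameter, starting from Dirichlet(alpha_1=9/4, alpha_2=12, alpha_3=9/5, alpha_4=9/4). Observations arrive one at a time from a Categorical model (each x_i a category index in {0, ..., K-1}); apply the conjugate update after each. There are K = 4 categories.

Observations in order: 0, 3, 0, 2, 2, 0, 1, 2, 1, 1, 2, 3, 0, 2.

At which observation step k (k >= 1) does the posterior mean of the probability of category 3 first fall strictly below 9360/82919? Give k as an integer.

k = 11

obs 1: x=0 → posterior Dirichlet(13/4, 12, 9/5, 9/4)
obs 2: x=3 → posterior Dirichlet(13/4, 12, 9/5, 13/4)
obs 3: x=0 → posterior Dirichlet(17/4, 12, 9/5, 13/4)
obs 4: x=2 → posterior Dirichlet(17/4, 12, 14/5, 13/4)
obs 5: x=2 → posterior Dirichlet(17/4, 12, 19/5, 13/4)
obs 6: x=0 → posterior Dirichlet(21/4, 12, 19/5, 13/4)
obs 7: x=1 → posterior Dirichlet(21/4, 13, 19/5, 13/4)
obs 8: x=2 → posterior Dirichlet(21/4, 13, 24/5, 13/4)
obs 9: x=1 → posterior Dirichlet(21/4, 14, 24/5, 13/4)
obs 10: x=1 → posterior Dirichlet(21/4, 15, 24/5, 13/4)
obs 11: x=2 → posterior Dirichlet(21/4, 15, 29/5, 13/4)
obs 12: x=3 → posterior Dirichlet(21/4, 15, 29/5, 17/4)
obs 13: x=0 → posterior Dirichlet(25/4, 15, 29/5, 17/4)
obs 14: x=2 → posterior Dirichlet(25/4, 15, 34/5, 17/4)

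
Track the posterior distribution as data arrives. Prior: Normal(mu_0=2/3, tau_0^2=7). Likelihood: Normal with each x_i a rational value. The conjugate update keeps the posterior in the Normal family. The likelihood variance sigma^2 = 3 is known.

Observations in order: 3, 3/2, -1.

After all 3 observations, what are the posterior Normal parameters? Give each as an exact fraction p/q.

mu_0=53/48, tau_0^2=7/8

obs 1: x=3 → posterior Normal(23/10, 21/10)
obs 2: x=3/2 → posterior Normal(67/34, 21/17)
obs 3: x=-1 → posterior Normal(53/48, 7/8)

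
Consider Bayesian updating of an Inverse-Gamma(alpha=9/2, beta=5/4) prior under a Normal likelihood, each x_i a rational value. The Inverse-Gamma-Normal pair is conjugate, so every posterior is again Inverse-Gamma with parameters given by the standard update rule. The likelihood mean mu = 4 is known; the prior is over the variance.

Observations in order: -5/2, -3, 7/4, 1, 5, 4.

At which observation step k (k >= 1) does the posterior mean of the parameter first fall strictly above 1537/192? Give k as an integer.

obs 1: x=-5/2 → posterior Inverse-Gamma(5, 179/8)
obs 2: x=-3 → posterior Inverse-Gamma(11/2, 375/8)
obs 3: x=7/4 → posterior Inverse-Gamma(6, 1581/32)
obs 4: x=1 → posterior Inverse-Gamma(13/2, 1725/32)
obs 5: x=5 → posterior Inverse-Gamma(7, 1741/32)
obs 6: x=4 → posterior Inverse-Gamma(15/2, 1741/32)

k = 2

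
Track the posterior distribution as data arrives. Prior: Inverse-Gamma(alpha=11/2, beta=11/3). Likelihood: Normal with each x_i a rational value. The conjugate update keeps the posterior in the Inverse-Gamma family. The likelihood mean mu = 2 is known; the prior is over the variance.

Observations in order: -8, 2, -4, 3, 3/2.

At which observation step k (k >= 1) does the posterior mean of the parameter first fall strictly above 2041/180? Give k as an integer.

obs 1: x=-8 → posterior Inverse-Gamma(6, 161/3)
obs 2: x=2 → posterior Inverse-Gamma(13/2, 161/3)
obs 3: x=-4 → posterior Inverse-Gamma(7, 215/3)
obs 4: x=3 → posterior Inverse-Gamma(15/2, 433/6)
obs 5: x=3/2 → posterior Inverse-Gamma(8, 1735/24)

k = 3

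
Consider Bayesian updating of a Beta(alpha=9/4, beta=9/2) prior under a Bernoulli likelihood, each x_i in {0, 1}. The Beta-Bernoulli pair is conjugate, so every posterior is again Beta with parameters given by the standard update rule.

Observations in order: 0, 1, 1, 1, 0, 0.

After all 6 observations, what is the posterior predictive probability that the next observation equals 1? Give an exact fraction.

7/17

obs 1: x=0 → posterior Beta(9/4, 11/2)
obs 2: x=1 → posterior Beta(13/4, 11/2)
obs 3: x=1 → posterior Beta(17/4, 11/2)
obs 4: x=1 → posterior Beta(21/4, 11/2)
obs 5: x=0 → posterior Beta(21/4, 13/2)
obs 6: x=0 → posterior Beta(21/4, 15/2)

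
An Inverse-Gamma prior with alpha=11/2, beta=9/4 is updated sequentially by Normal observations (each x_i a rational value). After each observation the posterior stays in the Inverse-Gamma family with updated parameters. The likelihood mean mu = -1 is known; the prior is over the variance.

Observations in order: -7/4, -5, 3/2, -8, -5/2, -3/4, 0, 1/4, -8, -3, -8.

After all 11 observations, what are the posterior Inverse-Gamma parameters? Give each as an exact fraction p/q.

alpha=11, beta=2931/32

obs 1: x=-7/4 → posterior Inverse-Gamma(6, 81/32)
obs 2: x=-5 → posterior Inverse-Gamma(13/2, 337/32)
obs 3: x=3/2 → posterior Inverse-Gamma(7, 437/32)
obs 4: x=-8 → posterior Inverse-Gamma(15/2, 1221/32)
obs 5: x=-5/2 → posterior Inverse-Gamma(8, 1257/32)
obs 6: x=-3/4 → posterior Inverse-Gamma(17/2, 629/16)
obs 7: x=0 → posterior Inverse-Gamma(9, 637/16)
obs 8: x=1/4 → posterior Inverse-Gamma(19/2, 1299/32)
obs 9: x=-8 → posterior Inverse-Gamma(10, 2083/32)
obs 10: x=-3 → posterior Inverse-Gamma(21/2, 2147/32)
obs 11: x=-8 → posterior Inverse-Gamma(11, 2931/32)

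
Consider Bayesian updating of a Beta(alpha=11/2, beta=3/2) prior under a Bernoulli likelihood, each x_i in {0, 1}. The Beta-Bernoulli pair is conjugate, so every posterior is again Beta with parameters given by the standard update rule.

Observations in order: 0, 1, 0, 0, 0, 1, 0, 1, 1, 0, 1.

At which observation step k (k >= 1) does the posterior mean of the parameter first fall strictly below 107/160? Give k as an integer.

k = 3

obs 1: x=0 → posterior Beta(11/2, 5/2)
obs 2: x=1 → posterior Beta(13/2, 5/2)
obs 3: x=0 → posterior Beta(13/2, 7/2)
obs 4: x=0 → posterior Beta(13/2, 9/2)
obs 5: x=0 → posterior Beta(13/2, 11/2)
obs 6: x=1 → posterior Beta(15/2, 11/2)
obs 7: x=0 → posterior Beta(15/2, 13/2)
obs 8: x=1 → posterior Beta(17/2, 13/2)
obs 9: x=1 → posterior Beta(19/2, 13/2)
obs 10: x=0 → posterior Beta(19/2, 15/2)
obs 11: x=1 → posterior Beta(21/2, 15/2)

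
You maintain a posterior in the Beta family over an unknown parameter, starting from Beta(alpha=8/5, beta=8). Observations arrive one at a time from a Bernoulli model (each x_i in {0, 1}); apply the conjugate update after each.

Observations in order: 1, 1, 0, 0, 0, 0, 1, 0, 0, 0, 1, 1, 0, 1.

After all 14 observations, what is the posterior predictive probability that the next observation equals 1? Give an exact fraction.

obs 1: x=1 → posterior Beta(13/5, 8)
obs 2: x=1 → posterior Beta(18/5, 8)
obs 3: x=0 → posterior Beta(18/5, 9)
obs 4: x=0 → posterior Beta(18/5, 10)
obs 5: x=0 → posterior Beta(18/5, 11)
obs 6: x=0 → posterior Beta(18/5, 12)
obs 7: x=1 → posterior Beta(23/5, 12)
obs 8: x=0 → posterior Beta(23/5, 13)
obs 9: x=0 → posterior Beta(23/5, 14)
obs 10: x=0 → posterior Beta(23/5, 15)
obs 11: x=1 → posterior Beta(28/5, 15)
obs 12: x=1 → posterior Beta(33/5, 15)
obs 13: x=0 → posterior Beta(33/5, 16)
obs 14: x=1 → posterior Beta(38/5, 16)

19/59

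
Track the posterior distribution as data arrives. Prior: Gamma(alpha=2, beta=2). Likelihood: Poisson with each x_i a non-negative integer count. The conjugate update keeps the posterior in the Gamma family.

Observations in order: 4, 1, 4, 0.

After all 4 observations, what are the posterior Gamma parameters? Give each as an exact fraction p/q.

obs 1: x=4 → posterior Gamma(6, 3)
obs 2: x=1 → posterior Gamma(7, 4)
obs 3: x=4 → posterior Gamma(11, 5)
obs 4: x=0 → posterior Gamma(11, 6)

alpha=11, beta=6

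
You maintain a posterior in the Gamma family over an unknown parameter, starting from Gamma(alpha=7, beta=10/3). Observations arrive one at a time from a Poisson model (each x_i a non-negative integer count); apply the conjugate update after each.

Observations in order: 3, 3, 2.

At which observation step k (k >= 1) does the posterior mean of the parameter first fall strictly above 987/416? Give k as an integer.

obs 1: x=3 → posterior Gamma(10, 13/3)
obs 2: x=3 → posterior Gamma(13, 16/3)
obs 3: x=2 → posterior Gamma(15, 19/3)

k = 2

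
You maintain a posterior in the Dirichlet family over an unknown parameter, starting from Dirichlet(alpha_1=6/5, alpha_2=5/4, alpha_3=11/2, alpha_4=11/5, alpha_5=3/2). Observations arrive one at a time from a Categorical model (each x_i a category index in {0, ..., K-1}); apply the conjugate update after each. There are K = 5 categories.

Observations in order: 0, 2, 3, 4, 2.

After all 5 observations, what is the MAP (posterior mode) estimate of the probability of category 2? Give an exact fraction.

130/233

obs 1: x=0 → posterior Dirichlet(11/5, 5/4, 11/2, 11/5, 3/2)
obs 2: x=2 → posterior Dirichlet(11/5, 5/4, 13/2, 11/5, 3/2)
obs 3: x=3 → posterior Dirichlet(11/5, 5/4, 13/2, 16/5, 3/2)
obs 4: x=4 → posterior Dirichlet(11/5, 5/4, 13/2, 16/5, 5/2)
obs 5: x=2 → posterior Dirichlet(11/5, 5/4, 15/2, 16/5, 5/2)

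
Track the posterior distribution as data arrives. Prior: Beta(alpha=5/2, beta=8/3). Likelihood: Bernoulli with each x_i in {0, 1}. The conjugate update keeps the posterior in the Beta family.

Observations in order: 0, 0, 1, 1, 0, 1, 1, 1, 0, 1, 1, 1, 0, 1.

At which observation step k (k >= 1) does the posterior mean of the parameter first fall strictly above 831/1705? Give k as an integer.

k = 4

obs 1: x=0 → posterior Beta(5/2, 11/3)
obs 2: x=0 → posterior Beta(5/2, 14/3)
obs 3: x=1 → posterior Beta(7/2, 14/3)
obs 4: x=1 → posterior Beta(9/2, 14/3)
obs 5: x=0 → posterior Beta(9/2, 17/3)
obs 6: x=1 → posterior Beta(11/2, 17/3)
obs 7: x=1 → posterior Beta(13/2, 17/3)
obs 8: x=1 → posterior Beta(15/2, 17/3)
obs 9: x=0 → posterior Beta(15/2, 20/3)
obs 10: x=1 → posterior Beta(17/2, 20/3)
obs 11: x=1 → posterior Beta(19/2, 20/3)
obs 12: x=1 → posterior Beta(21/2, 20/3)
obs 13: x=0 → posterior Beta(21/2, 23/3)
obs 14: x=1 → posterior Beta(23/2, 23/3)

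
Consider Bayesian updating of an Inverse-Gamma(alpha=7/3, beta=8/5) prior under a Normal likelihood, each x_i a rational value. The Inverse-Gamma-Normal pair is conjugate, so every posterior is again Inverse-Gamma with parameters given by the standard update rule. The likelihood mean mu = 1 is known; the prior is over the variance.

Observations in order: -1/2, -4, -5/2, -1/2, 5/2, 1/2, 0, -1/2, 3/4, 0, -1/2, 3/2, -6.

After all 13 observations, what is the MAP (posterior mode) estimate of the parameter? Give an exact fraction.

obs 1: x=-1/2 → posterior Inverse-Gamma(17/6, 109/40)
obs 2: x=-4 → posterior Inverse-Gamma(10/3, 609/40)
obs 3: x=-5/2 → posterior Inverse-Gamma(23/6, 427/20)
obs 4: x=-1/2 → posterior Inverse-Gamma(13/3, 899/40)
obs 5: x=5/2 → posterior Inverse-Gamma(29/6, 118/5)
obs 6: x=1/2 → posterior Inverse-Gamma(16/3, 949/40)
obs 7: x=0 → posterior Inverse-Gamma(35/6, 969/40)
obs 8: x=-1/2 → posterior Inverse-Gamma(19/3, 507/20)
obs 9: x=3/4 → posterior Inverse-Gamma(41/6, 4061/160)
obs 10: x=0 → posterior Inverse-Gamma(22/3, 4141/160)
obs 11: x=-1/2 → posterior Inverse-Gamma(47/6, 4321/160)
obs 12: x=3/2 → posterior Inverse-Gamma(25/3, 4341/160)
obs 13: x=-6 → posterior Inverse-Gamma(53/6, 8261/160)

24783/4720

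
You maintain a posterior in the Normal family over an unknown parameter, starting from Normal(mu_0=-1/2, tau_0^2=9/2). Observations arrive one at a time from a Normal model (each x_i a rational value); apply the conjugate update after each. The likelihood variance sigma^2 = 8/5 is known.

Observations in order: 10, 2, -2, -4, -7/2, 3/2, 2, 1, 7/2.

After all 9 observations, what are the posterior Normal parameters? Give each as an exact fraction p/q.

mu_0=929/842, tau_0^2=72/421

obs 1: x=10 → posterior Normal(442/61, 72/61)
obs 2: x=2 → posterior Normal(266/53, 36/53)
obs 3: x=-2 → posterior Normal(442/151, 72/151)
obs 4: x=-4 → posterior Normal(131/98, 18/49)
obs 5: x=-7/2 → posterior Normal(209/482, 72/241)
obs 6: x=3/2 → posterior Normal(86/143, 36/143)
obs 7: x=2 → posterior Normal(262/331, 72/331)
obs 8: x=1 → posterior Normal(307/376, 9/47)
obs 9: x=7/2 → posterior Normal(929/842, 72/421)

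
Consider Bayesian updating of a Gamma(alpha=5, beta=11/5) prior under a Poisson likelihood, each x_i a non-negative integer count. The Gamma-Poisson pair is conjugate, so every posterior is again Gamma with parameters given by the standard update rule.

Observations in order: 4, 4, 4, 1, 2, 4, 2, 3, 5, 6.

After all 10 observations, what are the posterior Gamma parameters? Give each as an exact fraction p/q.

alpha=40, beta=61/5

obs 1: x=4 → posterior Gamma(9, 16/5)
obs 2: x=4 → posterior Gamma(13, 21/5)
obs 3: x=4 → posterior Gamma(17, 26/5)
obs 4: x=1 → posterior Gamma(18, 31/5)
obs 5: x=2 → posterior Gamma(20, 36/5)
obs 6: x=4 → posterior Gamma(24, 41/5)
obs 7: x=2 → posterior Gamma(26, 46/5)
obs 8: x=3 → posterior Gamma(29, 51/5)
obs 9: x=5 → posterior Gamma(34, 56/5)
obs 10: x=6 → posterior Gamma(40, 61/5)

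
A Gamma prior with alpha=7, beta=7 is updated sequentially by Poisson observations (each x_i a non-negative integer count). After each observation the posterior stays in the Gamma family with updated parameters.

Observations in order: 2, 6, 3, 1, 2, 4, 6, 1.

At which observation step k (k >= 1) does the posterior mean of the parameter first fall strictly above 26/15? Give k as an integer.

k = 3

obs 1: x=2 → posterior Gamma(9, 8)
obs 2: x=6 → posterior Gamma(15, 9)
obs 3: x=3 → posterior Gamma(18, 10)
obs 4: x=1 → posterior Gamma(19, 11)
obs 5: x=2 → posterior Gamma(21, 12)
obs 6: x=4 → posterior Gamma(25, 13)
obs 7: x=6 → posterior Gamma(31, 14)
obs 8: x=1 → posterior Gamma(32, 15)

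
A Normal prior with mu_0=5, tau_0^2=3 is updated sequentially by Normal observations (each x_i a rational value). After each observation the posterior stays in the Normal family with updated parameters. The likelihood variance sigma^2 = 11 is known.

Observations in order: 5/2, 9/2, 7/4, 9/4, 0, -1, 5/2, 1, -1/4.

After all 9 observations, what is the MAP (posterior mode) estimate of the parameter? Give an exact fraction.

obs 1: x=5/2 → posterior Normal(125/28, 33/14)
obs 2: x=9/2 → posterior Normal(76/17, 33/17)
obs 3: x=7/4 → posterior Normal(65/16, 33/20)
obs 4: x=9/4 → posterior Normal(88/23, 33/23)
obs 5: x=0 → posterior Normal(44/13, 33/26)
obs 6: x=-1 → posterior Normal(85/29, 33/29)
obs 7: x=5/2 → posterior Normal(185/64, 33/32)
obs 8: x=1 → posterior Normal(191/70, 33/35)
obs 9: x=-1/4 → posterior Normal(379/152, 33/38)

379/152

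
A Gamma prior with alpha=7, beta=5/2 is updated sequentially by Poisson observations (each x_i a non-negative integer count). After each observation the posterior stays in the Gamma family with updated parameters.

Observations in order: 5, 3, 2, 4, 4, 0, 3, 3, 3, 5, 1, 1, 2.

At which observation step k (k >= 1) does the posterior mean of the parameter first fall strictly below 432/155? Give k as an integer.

k = 13

obs 1: x=5 → posterior Gamma(12, 7/2)
obs 2: x=3 → posterior Gamma(15, 9/2)
obs 3: x=2 → posterior Gamma(17, 11/2)
obs 4: x=4 → posterior Gamma(21, 13/2)
obs 5: x=4 → posterior Gamma(25, 15/2)
obs 6: x=0 → posterior Gamma(25, 17/2)
obs 7: x=3 → posterior Gamma(28, 19/2)
obs 8: x=3 → posterior Gamma(31, 21/2)
obs 9: x=3 → posterior Gamma(34, 23/2)
obs 10: x=5 → posterior Gamma(39, 25/2)
obs 11: x=1 → posterior Gamma(40, 27/2)
obs 12: x=1 → posterior Gamma(41, 29/2)
obs 13: x=2 → posterior Gamma(43, 31/2)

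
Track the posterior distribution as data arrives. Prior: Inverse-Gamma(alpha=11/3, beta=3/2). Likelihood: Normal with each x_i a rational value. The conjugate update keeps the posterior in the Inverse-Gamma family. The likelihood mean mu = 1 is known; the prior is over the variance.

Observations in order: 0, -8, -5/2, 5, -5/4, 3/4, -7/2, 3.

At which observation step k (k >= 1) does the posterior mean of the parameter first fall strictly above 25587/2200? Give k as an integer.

k = 3

obs 1: x=0 → posterior Inverse-Gamma(25/6, 2)
obs 2: x=-8 → posterior Inverse-Gamma(14/3, 85/2)
obs 3: x=-5/2 → posterior Inverse-Gamma(31/6, 389/8)
obs 4: x=5 → posterior Inverse-Gamma(17/3, 453/8)
obs 5: x=-5/4 → posterior Inverse-Gamma(37/6, 1893/32)
obs 6: x=3/4 → posterior Inverse-Gamma(20/3, 947/16)
obs 7: x=-7/2 → posterior Inverse-Gamma(43/6, 1109/16)
obs 8: x=3 → posterior Inverse-Gamma(23/3, 1141/16)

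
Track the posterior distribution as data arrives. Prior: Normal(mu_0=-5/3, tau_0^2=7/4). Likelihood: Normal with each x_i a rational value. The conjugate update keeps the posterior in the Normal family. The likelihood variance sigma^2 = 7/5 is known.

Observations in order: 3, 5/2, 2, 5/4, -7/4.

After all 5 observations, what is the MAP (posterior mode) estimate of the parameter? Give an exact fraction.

85/87

obs 1: x=3 → posterior Normal(25/27, 7/9)
obs 2: x=5/2 → posterior Normal(125/84, 1/2)
obs 3: x=2 → posterior Normal(185/114, 7/19)
obs 4: x=5/4 → posterior Normal(445/288, 7/24)
obs 5: x=-7/4 → posterior Normal(85/87, 7/29)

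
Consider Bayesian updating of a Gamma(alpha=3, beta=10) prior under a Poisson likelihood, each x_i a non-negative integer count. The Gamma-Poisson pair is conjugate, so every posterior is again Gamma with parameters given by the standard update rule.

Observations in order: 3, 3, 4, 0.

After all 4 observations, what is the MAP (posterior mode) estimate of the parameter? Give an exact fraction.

6/7

obs 1: x=3 → posterior Gamma(6, 11)
obs 2: x=3 → posterior Gamma(9, 12)
obs 3: x=4 → posterior Gamma(13, 13)
obs 4: x=0 → posterior Gamma(13, 14)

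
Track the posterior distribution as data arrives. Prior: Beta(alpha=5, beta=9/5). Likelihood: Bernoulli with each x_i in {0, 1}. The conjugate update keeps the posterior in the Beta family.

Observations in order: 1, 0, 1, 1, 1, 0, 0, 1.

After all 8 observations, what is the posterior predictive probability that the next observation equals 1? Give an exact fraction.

obs 1: x=1 → posterior Beta(6, 9/5)
obs 2: x=0 → posterior Beta(6, 14/5)
obs 3: x=1 → posterior Beta(7, 14/5)
obs 4: x=1 → posterior Beta(8, 14/5)
obs 5: x=1 → posterior Beta(9, 14/5)
obs 6: x=0 → posterior Beta(9, 19/5)
obs 7: x=0 → posterior Beta(9, 24/5)
obs 8: x=1 → posterior Beta(10, 24/5)

25/37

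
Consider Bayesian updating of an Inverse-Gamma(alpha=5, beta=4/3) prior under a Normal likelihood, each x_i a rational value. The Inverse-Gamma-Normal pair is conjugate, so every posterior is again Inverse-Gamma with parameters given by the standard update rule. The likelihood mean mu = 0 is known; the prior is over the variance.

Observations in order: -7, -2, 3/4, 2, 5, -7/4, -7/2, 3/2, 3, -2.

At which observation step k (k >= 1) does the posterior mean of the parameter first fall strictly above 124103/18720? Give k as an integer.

obs 1: x=-7 → posterior Inverse-Gamma(11/2, 155/6)
obs 2: x=-2 → posterior Inverse-Gamma(6, 167/6)
obs 3: x=3/4 → posterior Inverse-Gamma(13/2, 2699/96)
obs 4: x=2 → posterior Inverse-Gamma(7, 2891/96)
obs 5: x=5 → posterior Inverse-Gamma(15/2, 4091/96)
obs 6: x=-7/4 → posterior Inverse-Gamma(8, 2119/48)
obs 7: x=-7/2 → posterior Inverse-Gamma(17/2, 2413/48)
obs 8: x=3/2 → posterior Inverse-Gamma(9, 2467/48)
obs 9: x=3 → posterior Inverse-Gamma(19/2, 2683/48)
obs 10: x=-2 → posterior Inverse-Gamma(10, 2779/48)

k = 7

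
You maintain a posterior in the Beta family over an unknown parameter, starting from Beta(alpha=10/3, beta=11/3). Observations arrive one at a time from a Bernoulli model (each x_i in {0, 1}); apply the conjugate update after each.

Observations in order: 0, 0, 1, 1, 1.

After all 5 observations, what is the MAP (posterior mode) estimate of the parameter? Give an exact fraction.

8/15

obs 1: x=0 → posterior Beta(10/3, 14/3)
obs 2: x=0 → posterior Beta(10/3, 17/3)
obs 3: x=1 → posterior Beta(13/3, 17/3)
obs 4: x=1 → posterior Beta(16/3, 17/3)
obs 5: x=1 → posterior Beta(19/3, 17/3)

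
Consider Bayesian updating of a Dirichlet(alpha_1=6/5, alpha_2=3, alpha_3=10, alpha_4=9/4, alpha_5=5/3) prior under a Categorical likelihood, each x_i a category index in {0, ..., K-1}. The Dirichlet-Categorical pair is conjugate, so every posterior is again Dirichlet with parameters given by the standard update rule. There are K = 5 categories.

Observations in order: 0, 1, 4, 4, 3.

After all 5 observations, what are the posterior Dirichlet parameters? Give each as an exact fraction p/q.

obs 1: x=0 → posterior Dirichlet(11/5, 3, 10, 9/4, 5/3)
obs 2: x=1 → posterior Dirichlet(11/5, 4, 10, 9/4, 5/3)
obs 3: x=4 → posterior Dirichlet(11/5, 4, 10, 9/4, 8/3)
obs 4: x=4 → posterior Dirichlet(11/5, 4, 10, 9/4, 11/3)
obs 5: x=3 → posterior Dirichlet(11/5, 4, 10, 13/4, 11/3)

alpha_1=11/5, alpha_2=4, alpha_3=10, alpha_4=13/4, alpha_5=11/3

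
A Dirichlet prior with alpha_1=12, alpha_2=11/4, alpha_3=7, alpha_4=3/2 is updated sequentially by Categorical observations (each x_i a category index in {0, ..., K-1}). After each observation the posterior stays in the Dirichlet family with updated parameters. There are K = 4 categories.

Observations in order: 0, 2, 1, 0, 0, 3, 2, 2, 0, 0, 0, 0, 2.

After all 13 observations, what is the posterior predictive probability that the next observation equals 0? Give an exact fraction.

obs 1: x=0 → posterior Dirichlet(13, 11/4, 7, 3/2)
obs 2: x=2 → posterior Dirichlet(13, 11/4, 8, 3/2)
obs 3: x=1 → posterior Dirichlet(13, 15/4, 8, 3/2)
obs 4: x=0 → posterior Dirichlet(14, 15/4, 8, 3/2)
obs 5: x=0 → posterior Dirichlet(15, 15/4, 8, 3/2)
obs 6: x=3 → posterior Dirichlet(15, 15/4, 8, 5/2)
obs 7: x=2 → posterior Dirichlet(15, 15/4, 9, 5/2)
obs 8: x=2 → posterior Dirichlet(15, 15/4, 10, 5/2)
obs 9: x=0 → posterior Dirichlet(16, 15/4, 10, 5/2)
obs 10: x=0 → posterior Dirichlet(17, 15/4, 10, 5/2)
obs 11: x=0 → posterior Dirichlet(18, 15/4, 10, 5/2)
obs 12: x=0 → posterior Dirichlet(19, 15/4, 10, 5/2)
obs 13: x=2 → posterior Dirichlet(19, 15/4, 11, 5/2)

76/145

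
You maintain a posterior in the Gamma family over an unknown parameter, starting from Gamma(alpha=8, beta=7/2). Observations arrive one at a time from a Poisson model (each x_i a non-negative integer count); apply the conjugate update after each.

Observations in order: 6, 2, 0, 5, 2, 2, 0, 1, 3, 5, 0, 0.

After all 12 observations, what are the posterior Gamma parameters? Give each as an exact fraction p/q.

obs 1: x=6 → posterior Gamma(14, 9/2)
obs 2: x=2 → posterior Gamma(16, 11/2)
obs 3: x=0 → posterior Gamma(16, 13/2)
obs 4: x=5 → posterior Gamma(21, 15/2)
obs 5: x=2 → posterior Gamma(23, 17/2)
obs 6: x=2 → posterior Gamma(25, 19/2)
obs 7: x=0 → posterior Gamma(25, 21/2)
obs 8: x=1 → posterior Gamma(26, 23/2)
obs 9: x=3 → posterior Gamma(29, 25/2)
obs 10: x=5 → posterior Gamma(34, 27/2)
obs 11: x=0 → posterior Gamma(34, 29/2)
obs 12: x=0 → posterior Gamma(34, 31/2)

alpha=34, beta=31/2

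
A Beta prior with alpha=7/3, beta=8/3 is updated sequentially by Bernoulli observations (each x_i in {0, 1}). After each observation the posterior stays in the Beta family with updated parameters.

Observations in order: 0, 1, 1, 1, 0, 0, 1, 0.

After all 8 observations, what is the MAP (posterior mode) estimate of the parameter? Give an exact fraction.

16/33

obs 1: x=0 → posterior Beta(7/3, 11/3)
obs 2: x=1 → posterior Beta(10/3, 11/3)
obs 3: x=1 → posterior Beta(13/3, 11/3)
obs 4: x=1 → posterior Beta(16/3, 11/3)
obs 5: x=0 → posterior Beta(16/3, 14/3)
obs 6: x=0 → posterior Beta(16/3, 17/3)
obs 7: x=1 → posterior Beta(19/3, 17/3)
obs 8: x=0 → posterior Beta(19/3, 20/3)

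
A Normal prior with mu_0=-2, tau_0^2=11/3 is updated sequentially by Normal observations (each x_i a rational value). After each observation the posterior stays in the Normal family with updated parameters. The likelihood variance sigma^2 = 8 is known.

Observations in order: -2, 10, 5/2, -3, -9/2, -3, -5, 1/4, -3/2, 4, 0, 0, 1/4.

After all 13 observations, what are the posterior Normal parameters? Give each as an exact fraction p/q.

obs 1: x=-2 → posterior Normal(-2, 88/35)
obs 2: x=10 → posterior Normal(20/23, 44/23)
obs 3: x=5/2 → posterior Normal(45/38, 88/57)
obs 4: x=-3 → posterior Normal(69/136, 22/17)
obs 5: x=-9/2 → posterior Normal(-15/79, 88/79)
obs 6: x=-3 → posterior Normal(-8/15, 44/45)
obs 7: x=-5 → posterior Normal(-103/101, 88/101)
obs 8: x=1/4 → posterior Normal(-401/448, 11/14)
obs 9: x=-3/2 → posterior Normal(-467/492, 88/123)
obs 10: x=4 → posterior Normal(-291/536, 44/67)
obs 11: x=0 → posterior Normal(-291/580, 88/145)
obs 12: x=0 → posterior Normal(-97/208, 22/39)
obs 13: x=1/4 → posterior Normal(-70/167, 88/167)

mu_0=-70/167, tau_0^2=88/167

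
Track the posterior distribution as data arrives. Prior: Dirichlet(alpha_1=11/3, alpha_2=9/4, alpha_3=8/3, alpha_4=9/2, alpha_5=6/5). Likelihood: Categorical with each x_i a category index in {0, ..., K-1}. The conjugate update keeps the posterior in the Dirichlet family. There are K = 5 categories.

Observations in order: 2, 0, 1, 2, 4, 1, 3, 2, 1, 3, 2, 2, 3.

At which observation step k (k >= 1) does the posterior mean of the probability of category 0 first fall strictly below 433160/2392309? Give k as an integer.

k = 12

obs 1: x=2 → posterior Dirichlet(11/3, 9/4, 11/3, 9/2, 6/5)
obs 2: x=0 → posterior Dirichlet(14/3, 9/4, 11/3, 9/2, 6/5)
obs 3: x=1 → posterior Dirichlet(14/3, 13/4, 11/3, 9/2, 6/5)
obs 4: x=2 → posterior Dirichlet(14/3, 13/4, 14/3, 9/2, 6/5)
obs 5: x=4 → posterior Dirichlet(14/3, 13/4, 14/3, 9/2, 11/5)
obs 6: x=1 → posterior Dirichlet(14/3, 17/4, 14/3, 9/2, 11/5)
obs 7: x=3 → posterior Dirichlet(14/3, 17/4, 14/3, 11/2, 11/5)
obs 8: x=2 → posterior Dirichlet(14/3, 17/4, 17/3, 11/2, 11/5)
obs 9: x=1 → posterior Dirichlet(14/3, 21/4, 17/3, 11/2, 11/5)
obs 10: x=3 → posterior Dirichlet(14/3, 21/4, 17/3, 13/2, 11/5)
obs 11: x=2 → posterior Dirichlet(14/3, 21/4, 20/3, 13/2, 11/5)
obs 12: x=2 → posterior Dirichlet(14/3, 21/4, 23/3, 13/2, 11/5)
obs 13: x=3 → posterior Dirichlet(14/3, 21/4, 23/3, 15/2, 11/5)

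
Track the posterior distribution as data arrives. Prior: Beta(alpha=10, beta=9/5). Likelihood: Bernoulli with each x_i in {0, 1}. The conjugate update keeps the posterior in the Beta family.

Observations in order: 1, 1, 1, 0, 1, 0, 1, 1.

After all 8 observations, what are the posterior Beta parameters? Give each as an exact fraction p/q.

alpha=16, beta=19/5

obs 1: x=1 → posterior Beta(11, 9/5)
obs 2: x=1 → posterior Beta(12, 9/5)
obs 3: x=1 → posterior Beta(13, 9/5)
obs 4: x=0 → posterior Beta(13, 14/5)
obs 5: x=1 → posterior Beta(14, 14/5)
obs 6: x=0 → posterior Beta(14, 19/5)
obs 7: x=1 → posterior Beta(15, 19/5)
obs 8: x=1 → posterior Beta(16, 19/5)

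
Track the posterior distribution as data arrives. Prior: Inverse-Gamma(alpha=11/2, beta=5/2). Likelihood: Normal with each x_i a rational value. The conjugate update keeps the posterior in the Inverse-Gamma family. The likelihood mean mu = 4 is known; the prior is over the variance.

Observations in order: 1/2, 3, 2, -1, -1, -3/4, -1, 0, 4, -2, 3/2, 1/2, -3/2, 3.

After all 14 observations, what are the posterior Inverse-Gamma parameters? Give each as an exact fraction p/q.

alpha=25/2, beta=3545/32

obs 1: x=1/2 → posterior Inverse-Gamma(6, 69/8)
obs 2: x=3 → posterior Inverse-Gamma(13/2, 73/8)
obs 3: x=2 → posterior Inverse-Gamma(7, 89/8)
obs 4: x=-1 → posterior Inverse-Gamma(15/2, 189/8)
obs 5: x=-1 → posterior Inverse-Gamma(8, 289/8)
obs 6: x=-3/4 → posterior Inverse-Gamma(17/2, 1517/32)
obs 7: x=-1 → posterior Inverse-Gamma(9, 1917/32)
obs 8: x=0 → posterior Inverse-Gamma(19/2, 2173/32)
obs 9: x=4 → posterior Inverse-Gamma(10, 2173/32)
obs 10: x=-2 → posterior Inverse-Gamma(21/2, 2749/32)
obs 11: x=3/2 → posterior Inverse-Gamma(11, 2849/32)
obs 12: x=1/2 → posterior Inverse-Gamma(23/2, 3045/32)
obs 13: x=-3/2 → posterior Inverse-Gamma(12, 3529/32)
obs 14: x=3 → posterior Inverse-Gamma(25/2, 3545/32)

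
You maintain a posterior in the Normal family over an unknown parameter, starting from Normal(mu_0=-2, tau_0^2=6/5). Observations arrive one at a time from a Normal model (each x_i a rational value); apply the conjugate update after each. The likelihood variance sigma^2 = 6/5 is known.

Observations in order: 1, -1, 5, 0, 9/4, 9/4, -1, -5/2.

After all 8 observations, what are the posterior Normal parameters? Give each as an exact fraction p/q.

obs 1: x=1 → posterior Normal(-1/2, 3/5)
obs 2: x=-1 → posterior Normal(-2/3, 2/5)
obs 3: x=5 → posterior Normal(3/4, 3/10)
obs 4: x=0 → posterior Normal(3/5, 6/25)
obs 5: x=9/4 → posterior Normal(7/8, 1/5)
obs 6: x=9/4 → posterior Normal(15/14, 6/35)
obs 7: x=-1 → posterior Normal(13/16, 3/20)
obs 8: x=-5/2 → posterior Normal(4/9, 2/15)

mu_0=4/9, tau_0^2=2/15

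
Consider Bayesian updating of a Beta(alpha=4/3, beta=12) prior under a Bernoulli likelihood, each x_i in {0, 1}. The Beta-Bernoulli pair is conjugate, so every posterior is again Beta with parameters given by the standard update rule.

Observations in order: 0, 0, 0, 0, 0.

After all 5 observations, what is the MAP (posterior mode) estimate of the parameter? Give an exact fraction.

1/49

obs 1: x=0 → posterior Beta(4/3, 13)
obs 2: x=0 → posterior Beta(4/3, 14)
obs 3: x=0 → posterior Beta(4/3, 15)
obs 4: x=0 → posterior Beta(4/3, 16)
obs 5: x=0 → posterior Beta(4/3, 17)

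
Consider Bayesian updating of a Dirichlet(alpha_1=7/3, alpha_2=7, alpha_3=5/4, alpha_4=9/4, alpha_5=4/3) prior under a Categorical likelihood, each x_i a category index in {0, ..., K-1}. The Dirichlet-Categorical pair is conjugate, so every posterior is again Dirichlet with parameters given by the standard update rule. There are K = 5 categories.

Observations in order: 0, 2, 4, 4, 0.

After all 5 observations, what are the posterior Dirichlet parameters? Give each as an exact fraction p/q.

alpha_1=13/3, alpha_2=7, alpha_3=9/4, alpha_4=9/4, alpha_5=10/3

obs 1: x=0 → posterior Dirichlet(10/3, 7, 5/4, 9/4, 4/3)
obs 2: x=2 → posterior Dirichlet(10/3, 7, 9/4, 9/4, 4/3)
obs 3: x=4 → posterior Dirichlet(10/3, 7, 9/4, 9/4, 7/3)
obs 4: x=4 → posterior Dirichlet(10/3, 7, 9/4, 9/4, 10/3)
obs 5: x=0 → posterior Dirichlet(13/3, 7, 9/4, 9/4, 10/3)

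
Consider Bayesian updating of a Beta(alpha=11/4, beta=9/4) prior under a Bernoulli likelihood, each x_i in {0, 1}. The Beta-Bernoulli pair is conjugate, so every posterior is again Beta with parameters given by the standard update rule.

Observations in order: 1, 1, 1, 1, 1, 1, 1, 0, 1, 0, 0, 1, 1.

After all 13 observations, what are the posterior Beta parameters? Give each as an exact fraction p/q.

obs 1: x=1 → posterior Beta(15/4, 9/4)
obs 2: x=1 → posterior Beta(19/4, 9/4)
obs 3: x=1 → posterior Beta(23/4, 9/4)
obs 4: x=1 → posterior Beta(27/4, 9/4)
obs 5: x=1 → posterior Beta(31/4, 9/4)
obs 6: x=1 → posterior Beta(35/4, 9/4)
obs 7: x=1 → posterior Beta(39/4, 9/4)
obs 8: x=0 → posterior Beta(39/4, 13/4)
obs 9: x=1 → posterior Beta(43/4, 13/4)
obs 10: x=0 → posterior Beta(43/4, 17/4)
obs 11: x=0 → posterior Beta(43/4, 21/4)
obs 12: x=1 → posterior Beta(47/4, 21/4)
obs 13: x=1 → posterior Beta(51/4, 21/4)

alpha=51/4, beta=21/4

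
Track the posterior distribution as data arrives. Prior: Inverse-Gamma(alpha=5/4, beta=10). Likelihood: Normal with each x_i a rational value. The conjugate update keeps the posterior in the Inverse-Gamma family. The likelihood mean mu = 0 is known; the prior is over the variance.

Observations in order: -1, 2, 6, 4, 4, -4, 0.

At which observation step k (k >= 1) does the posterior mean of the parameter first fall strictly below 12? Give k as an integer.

obs 1: x=-1 → posterior Inverse-Gamma(7/4, 21/2)
obs 2: x=2 → posterior Inverse-Gamma(9/4, 25/2)
obs 3: x=6 → posterior Inverse-Gamma(11/4, 61/2)
obs 4: x=4 → posterior Inverse-Gamma(13/4, 77/2)
obs 5: x=4 → posterior Inverse-Gamma(15/4, 93/2)
obs 6: x=-4 → posterior Inverse-Gamma(17/4, 109/2)
obs 7: x=0 → posterior Inverse-Gamma(19/4, 109/2)

k = 2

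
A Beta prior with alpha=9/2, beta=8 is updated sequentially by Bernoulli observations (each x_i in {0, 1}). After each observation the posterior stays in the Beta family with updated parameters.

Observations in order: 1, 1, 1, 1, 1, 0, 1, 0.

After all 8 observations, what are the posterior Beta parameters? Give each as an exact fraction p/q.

obs 1: x=1 → posterior Beta(11/2, 8)
obs 2: x=1 → posterior Beta(13/2, 8)
obs 3: x=1 → posterior Beta(15/2, 8)
obs 4: x=1 → posterior Beta(17/2, 8)
obs 5: x=1 → posterior Beta(19/2, 8)
obs 6: x=0 → posterior Beta(19/2, 9)
obs 7: x=1 → posterior Beta(21/2, 9)
obs 8: x=0 → posterior Beta(21/2, 10)

alpha=21/2, beta=10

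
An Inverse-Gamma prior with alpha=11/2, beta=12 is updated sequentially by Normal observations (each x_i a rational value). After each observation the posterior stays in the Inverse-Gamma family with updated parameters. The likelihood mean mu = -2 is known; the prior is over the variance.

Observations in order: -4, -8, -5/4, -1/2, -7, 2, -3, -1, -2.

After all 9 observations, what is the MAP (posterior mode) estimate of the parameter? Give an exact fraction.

1757/352

obs 1: x=-4 → posterior Inverse-Gamma(6, 14)
obs 2: x=-8 → posterior Inverse-Gamma(13/2, 32)
obs 3: x=-5/4 → posterior Inverse-Gamma(7, 1033/32)
obs 4: x=-1/2 → posterior Inverse-Gamma(15/2, 1069/32)
obs 5: x=-7 → posterior Inverse-Gamma(8, 1469/32)
obs 6: x=2 → posterior Inverse-Gamma(17/2, 1725/32)
obs 7: x=-3 → posterior Inverse-Gamma(9, 1741/32)
obs 8: x=-1 → posterior Inverse-Gamma(19/2, 1757/32)
obs 9: x=-2 → posterior Inverse-Gamma(10, 1757/32)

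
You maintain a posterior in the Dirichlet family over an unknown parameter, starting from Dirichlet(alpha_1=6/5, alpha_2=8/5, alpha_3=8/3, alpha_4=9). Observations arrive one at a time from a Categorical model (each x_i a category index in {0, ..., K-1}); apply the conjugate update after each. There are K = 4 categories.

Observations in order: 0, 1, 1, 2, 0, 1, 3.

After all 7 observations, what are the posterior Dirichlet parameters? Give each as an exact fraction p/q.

alpha_1=16/5, alpha_2=23/5, alpha_3=11/3, alpha_4=10

obs 1: x=0 → posterior Dirichlet(11/5, 8/5, 8/3, 9)
obs 2: x=1 → posterior Dirichlet(11/5, 13/5, 8/3, 9)
obs 3: x=1 → posterior Dirichlet(11/5, 18/5, 8/3, 9)
obs 4: x=2 → posterior Dirichlet(11/5, 18/5, 11/3, 9)
obs 5: x=0 → posterior Dirichlet(16/5, 18/5, 11/3, 9)
obs 6: x=1 → posterior Dirichlet(16/5, 23/5, 11/3, 9)
obs 7: x=3 → posterior Dirichlet(16/5, 23/5, 11/3, 10)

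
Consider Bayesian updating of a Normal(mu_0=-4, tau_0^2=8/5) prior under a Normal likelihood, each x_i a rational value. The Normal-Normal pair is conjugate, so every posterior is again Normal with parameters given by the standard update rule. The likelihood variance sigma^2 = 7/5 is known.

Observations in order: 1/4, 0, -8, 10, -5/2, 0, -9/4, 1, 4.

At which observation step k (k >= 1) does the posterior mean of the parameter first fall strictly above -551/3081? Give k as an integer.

obs 1: x=1/4 → posterior Normal(-26/15, 56/75)
obs 2: x=0 → posterior Normal(-26/23, 56/115)
obs 3: x=-8 → posterior Normal(-90/31, 56/155)
obs 4: x=10 → posterior Normal(-10/39, 56/195)
obs 5: x=-5/2 → posterior Normal(-30/47, 56/235)
obs 6: x=0 → posterior Normal(-6/11, 56/275)
obs 7: x=-9/4 → posterior Normal(-16/21, 8/45)
obs 8: x=1 → posterior Normal(-40/71, 56/355)
obs 9: x=4 → posterior Normal(-8/79, 56/395)

k = 9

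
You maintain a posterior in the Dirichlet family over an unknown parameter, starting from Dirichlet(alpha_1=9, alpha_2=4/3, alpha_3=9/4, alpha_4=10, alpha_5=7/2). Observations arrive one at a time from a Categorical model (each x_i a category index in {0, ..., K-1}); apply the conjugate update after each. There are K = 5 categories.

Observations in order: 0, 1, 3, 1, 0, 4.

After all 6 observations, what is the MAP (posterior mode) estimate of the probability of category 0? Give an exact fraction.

24/65

obs 1: x=0 → posterior Dirichlet(10, 4/3, 9/4, 10, 7/2)
obs 2: x=1 → posterior Dirichlet(10, 7/3, 9/4, 10, 7/2)
obs 3: x=3 → posterior Dirichlet(10, 7/3, 9/4, 11, 7/2)
obs 4: x=1 → posterior Dirichlet(10, 10/3, 9/4, 11, 7/2)
obs 5: x=0 → posterior Dirichlet(11, 10/3, 9/4, 11, 7/2)
obs 6: x=4 → posterior Dirichlet(11, 10/3, 9/4, 11, 9/2)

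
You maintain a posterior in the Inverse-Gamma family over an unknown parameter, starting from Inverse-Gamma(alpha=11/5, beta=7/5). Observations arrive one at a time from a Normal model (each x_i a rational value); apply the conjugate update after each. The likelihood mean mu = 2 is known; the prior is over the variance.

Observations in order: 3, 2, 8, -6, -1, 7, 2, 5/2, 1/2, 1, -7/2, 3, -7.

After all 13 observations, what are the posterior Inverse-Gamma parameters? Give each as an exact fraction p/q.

obs 1: x=3 → posterior Inverse-Gamma(27/10, 19/10)
obs 2: x=2 → posterior Inverse-Gamma(16/5, 19/10)
obs 3: x=8 → posterior Inverse-Gamma(37/10, 199/10)
obs 4: x=-6 → posterior Inverse-Gamma(21/5, 519/10)
obs 5: x=-1 → posterior Inverse-Gamma(47/10, 282/5)
obs 6: x=7 → posterior Inverse-Gamma(26/5, 689/10)
obs 7: x=2 → posterior Inverse-Gamma(57/10, 689/10)
obs 8: x=5/2 → posterior Inverse-Gamma(31/5, 2761/40)
obs 9: x=1/2 → posterior Inverse-Gamma(67/10, 1403/20)
obs 10: x=1 → posterior Inverse-Gamma(36/5, 1413/20)
obs 11: x=-7/2 → posterior Inverse-Gamma(77/10, 3431/40)
obs 12: x=3 → posterior Inverse-Gamma(41/5, 3451/40)
obs 13: x=-7 → posterior Inverse-Gamma(87/10, 5071/40)

alpha=87/10, beta=5071/40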